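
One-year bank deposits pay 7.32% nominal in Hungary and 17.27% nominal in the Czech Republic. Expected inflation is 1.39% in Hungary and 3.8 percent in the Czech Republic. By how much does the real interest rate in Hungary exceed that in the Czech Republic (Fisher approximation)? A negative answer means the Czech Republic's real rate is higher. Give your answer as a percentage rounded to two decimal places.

Hungary: 7.32% − 1.39% = 5.930%
The Czech Republic: 17.27% − 3.8% = 13.470%
Differential = -7.540% → -7.54%.

-7.54%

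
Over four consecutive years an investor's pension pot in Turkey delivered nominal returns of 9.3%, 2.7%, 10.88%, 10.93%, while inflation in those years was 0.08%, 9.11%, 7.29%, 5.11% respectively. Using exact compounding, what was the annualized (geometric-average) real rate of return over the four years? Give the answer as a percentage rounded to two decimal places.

2.90%

Nominal growth factor = 1.0930 × 1.0270 × 1.1088 × 1.1093 = 1.38067937
Price-level growth factor = 1.0008 × 1.0911 × 1.0729 × 1.0511 = 1.23144532
Real growth factor = 1.38067937 / 1.23144532 = 1.12118609
Annualized real rate = 1.12118609^(1/4) − 1 = 2.9010% → 2.90%.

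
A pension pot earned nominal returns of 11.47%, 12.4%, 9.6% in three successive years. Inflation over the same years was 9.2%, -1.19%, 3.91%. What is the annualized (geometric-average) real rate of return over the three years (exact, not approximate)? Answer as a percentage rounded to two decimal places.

6.99%

Nominal growth factor = 1.1147 × 1.1240 × 1.0960 = 1.37320339
Price-level growth factor = 1.0920 × 0.9881 × 1.0391 = 1.12119430
Real growth factor = 1.37320339 / 1.12119430 = 1.22476843
Annualized real rate = 1.22476843^(1/3) − 1 = 6.9920% → 6.99%.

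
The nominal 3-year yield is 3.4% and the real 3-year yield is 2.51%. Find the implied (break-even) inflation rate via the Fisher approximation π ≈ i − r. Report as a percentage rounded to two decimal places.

0.89%

π ≈ i − r = 3.4% − 2.51% → 0.89%.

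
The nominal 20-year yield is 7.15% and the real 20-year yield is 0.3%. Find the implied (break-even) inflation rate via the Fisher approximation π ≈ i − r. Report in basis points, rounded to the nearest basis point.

685 basis points

π ≈ i − r = 7.15% − 0.3% → 685 basis points.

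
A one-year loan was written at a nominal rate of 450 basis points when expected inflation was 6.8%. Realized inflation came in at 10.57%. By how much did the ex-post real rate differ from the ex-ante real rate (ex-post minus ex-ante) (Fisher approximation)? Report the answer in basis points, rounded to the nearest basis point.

Ex-ante: 4.5% − 6.8% = -2.300%
Ex-post: 4.5% − 10.57% = -6.070%
Difference (ex-post − ex-ante) = -3.7700% → -377 basis points.

-377 basis points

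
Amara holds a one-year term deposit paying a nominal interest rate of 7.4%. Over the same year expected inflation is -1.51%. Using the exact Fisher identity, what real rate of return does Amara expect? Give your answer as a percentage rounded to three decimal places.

By the Fisher identity, 1 + r = (1 + i)/(1 + π).
1 + r = 1.07400 / 0.98490 = 1.090466
r = 1.090466 − 1 = 9.0466%, i.e. 9.047%.

9.047%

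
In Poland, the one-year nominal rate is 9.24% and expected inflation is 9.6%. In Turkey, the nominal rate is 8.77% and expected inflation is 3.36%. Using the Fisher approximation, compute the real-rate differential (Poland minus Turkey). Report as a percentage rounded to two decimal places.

Poland: 9.24% − 9.6% = -0.360%
Turkey: 8.77% − 3.36% = 5.410%
Differential = -5.770% → -5.77%.

-5.77%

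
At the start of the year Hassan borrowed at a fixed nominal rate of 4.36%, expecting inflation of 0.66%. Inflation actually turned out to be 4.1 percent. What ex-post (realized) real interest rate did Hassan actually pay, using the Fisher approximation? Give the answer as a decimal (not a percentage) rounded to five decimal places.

Ex-post: 4.36% − 4.1% = 0.260%
So the realized real rate is 0.00260.

0.00260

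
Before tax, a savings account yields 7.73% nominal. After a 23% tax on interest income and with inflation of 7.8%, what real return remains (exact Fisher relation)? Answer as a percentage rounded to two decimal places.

-1.71%

After-tax nominal return = 7.73% × (1 − 0.23) = 5.9521%.
1 + r = 1.059521 / 1.07800 = 0.982858
After-tax real rate = 0.982858 − 1 → -1.71%.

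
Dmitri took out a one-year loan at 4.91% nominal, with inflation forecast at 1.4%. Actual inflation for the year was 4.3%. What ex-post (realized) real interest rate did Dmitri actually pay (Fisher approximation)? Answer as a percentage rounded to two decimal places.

0.61%

Ex-post: 4.91% − 4.3% = 0.610%
So the realized real rate is 0.61%.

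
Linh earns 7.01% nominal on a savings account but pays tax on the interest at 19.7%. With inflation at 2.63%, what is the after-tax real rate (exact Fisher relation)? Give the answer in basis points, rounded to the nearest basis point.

After-tax nominal return = 7.01% × (1 − 0.197) = 5.62903%.
1 + r = 1.0562903 / 1.02630 = 1.029222
After-tax real rate = 1.029222 − 1 → 292 basis points.

292 basis points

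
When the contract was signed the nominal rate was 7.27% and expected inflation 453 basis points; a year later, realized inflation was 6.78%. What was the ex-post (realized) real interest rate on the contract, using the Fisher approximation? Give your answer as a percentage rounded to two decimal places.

0.49%

Ex-post: 7.27% − 6.78% = 0.490%
So the realized real rate is 0.49%.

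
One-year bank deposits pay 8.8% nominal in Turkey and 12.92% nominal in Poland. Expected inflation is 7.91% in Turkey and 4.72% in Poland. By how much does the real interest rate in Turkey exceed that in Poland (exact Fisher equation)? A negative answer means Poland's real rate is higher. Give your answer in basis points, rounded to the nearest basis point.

-701 basis points

Turkey: (1 + 0.0880)/(1 + 0.0791) − 1 = 0.8248%
Poland: (1 + 0.1292)/(1 + 0.0472) − 1 = 7.8304%
Differential = 0.8248% − 7.8304% = -7.0056% → -701 basis points.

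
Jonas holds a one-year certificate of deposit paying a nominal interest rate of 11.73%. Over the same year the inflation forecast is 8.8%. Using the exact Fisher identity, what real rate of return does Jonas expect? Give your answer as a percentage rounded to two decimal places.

2.69%

By the Fisher identity, 1 + r = (1 + i)/(1 + π).
1 + r = 1.11730 / 1.08800 = 1.026930
r = 1.026930 − 1 = 2.6930%, i.e. 2.69%.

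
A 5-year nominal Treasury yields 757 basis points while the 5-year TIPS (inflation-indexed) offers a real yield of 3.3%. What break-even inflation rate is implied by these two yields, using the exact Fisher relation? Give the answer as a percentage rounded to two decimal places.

4.13%

(1 + π) = (1 + i)/(1 + r) = 1.07570 / 1.03300 = 1.041336
Break-even inflation = 1.041336 − 1 → 4.13%.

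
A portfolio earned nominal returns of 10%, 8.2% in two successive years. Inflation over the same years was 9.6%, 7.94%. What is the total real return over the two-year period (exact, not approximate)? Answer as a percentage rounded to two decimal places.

Nominal growth factor = 1.1000 × 1.0820 = 1.190200
Price-level growth factor = 1.0960 × 1.0794 = 1.183022
Real growth factor = 1.190200 / 1.183022 = 1.006067
Total real return = 1.006067 − 1 → 0.61%.

0.61%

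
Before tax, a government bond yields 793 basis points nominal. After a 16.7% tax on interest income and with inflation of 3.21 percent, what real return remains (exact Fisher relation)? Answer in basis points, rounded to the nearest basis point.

After-tax nominal return = 7.93% × (1 − 0.167) = 6.60569%.
1 + r = 1.0660569 / 1.03210 = 1.032901
After-tax real rate = 1.032901 − 1 → 329 basis points.

329 basis points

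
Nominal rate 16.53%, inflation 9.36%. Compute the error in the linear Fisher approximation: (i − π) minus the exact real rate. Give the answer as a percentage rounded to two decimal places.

Approximate: r ≈ 16.530% − 9.360% = 7.1700%
Exact: (1 + 0.1653)/(1 + 0.0936) − 1 = 6.5563%
Error = 7.1700% − 6.5563% = 0.6137% → 0.61%.

0.61%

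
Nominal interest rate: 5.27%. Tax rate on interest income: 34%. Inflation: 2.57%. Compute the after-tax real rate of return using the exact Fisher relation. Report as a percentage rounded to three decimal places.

After-tax nominal return = 5.27% × (1 − 0.34) = 3.4782%.
1 + r = 1.034782 / 1.02570 = 1.008854
After-tax real rate = 1.008854 − 1 → 0.885%.

0.885%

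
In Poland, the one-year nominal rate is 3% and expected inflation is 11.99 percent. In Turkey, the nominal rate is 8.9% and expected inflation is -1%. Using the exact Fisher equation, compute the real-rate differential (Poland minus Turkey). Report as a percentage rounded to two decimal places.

Poland: (1 + 0.0300)/(1 + 0.1199) − 1 = -8.0275%
Turkey: (1 + 0.0890)/(1 − 0.0100) − 1 = 10.0000%
Differential = -8.0275% − 10.0000% = -18.0275% → -18.03%.

-18.03%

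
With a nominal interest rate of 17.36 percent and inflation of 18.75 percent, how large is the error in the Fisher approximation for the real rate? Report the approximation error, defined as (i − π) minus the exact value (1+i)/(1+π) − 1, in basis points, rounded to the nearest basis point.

Approximate: r ≈ 17.360% − 18.750% = -1.3900%
Exact: (1 + 0.1736)/(1 + 0.1875) − 1 = -1.1705%
Error = -1.3900% − (-1.1705%) = -0.2195% → -22 basis points.

-22 basis points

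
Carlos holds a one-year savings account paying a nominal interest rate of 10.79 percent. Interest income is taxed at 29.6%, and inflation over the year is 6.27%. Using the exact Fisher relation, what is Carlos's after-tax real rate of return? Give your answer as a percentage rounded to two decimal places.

1.25%

After-tax nominal return = 10.79% × (1 − 0.296) = 7.59616%.
1 + r = 1.0759616 / 1.06270 = 1.012479
After-tax real rate = 1.012479 − 1 → 1.25%.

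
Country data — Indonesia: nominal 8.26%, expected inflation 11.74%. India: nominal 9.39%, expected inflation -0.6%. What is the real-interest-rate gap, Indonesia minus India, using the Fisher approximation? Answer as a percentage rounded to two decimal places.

-13.47%

Indonesia: 8.26% − 11.74% = -3.480%
India: 9.39% − (-0.6%) = 9.990%
Differential = -13.470% → -13.47%.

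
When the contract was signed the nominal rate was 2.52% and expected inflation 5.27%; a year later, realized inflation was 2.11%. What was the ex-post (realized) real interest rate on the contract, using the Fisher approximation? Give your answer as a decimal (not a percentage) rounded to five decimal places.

0.00410

Ex-post: 2.52% − 2.11% = 0.410%
So the realized real rate is 0.00410.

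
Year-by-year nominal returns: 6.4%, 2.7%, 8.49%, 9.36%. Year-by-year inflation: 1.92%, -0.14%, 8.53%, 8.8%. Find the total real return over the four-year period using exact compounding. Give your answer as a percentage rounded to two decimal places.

Compound the nominal returns: 1.0640 × 1.0270 × 1.0849 × 1.0936 = 1.296463.
Compound inflation: 1.0192 × 0.9986 × 1.0853 × 1.0880 = 1.201793.
Deflate: 1.296463 / 1.201793 = 1.078774.
Total real return = 1.078774 − 1 → 7.88%.

7.88%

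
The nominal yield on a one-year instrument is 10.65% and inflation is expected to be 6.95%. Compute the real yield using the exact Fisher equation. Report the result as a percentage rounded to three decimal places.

3.460%

By the Fisher relation, 1 + r = (1 + i)/(1 + π).
1 + r = 1.10650 / 1.06950 = 1.034596
r = 1.034596 − 1 = 3.4596%, i.e. 3.460%.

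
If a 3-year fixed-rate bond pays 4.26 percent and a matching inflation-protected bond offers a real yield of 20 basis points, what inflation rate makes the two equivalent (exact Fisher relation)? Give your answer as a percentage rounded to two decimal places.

4.05%

(1 + π) = (1 + i)/(1 + r) = 1.04260 / 1.00200 = 1.040519
Break-even inflation = 1.040519 − 1 → 4.05%.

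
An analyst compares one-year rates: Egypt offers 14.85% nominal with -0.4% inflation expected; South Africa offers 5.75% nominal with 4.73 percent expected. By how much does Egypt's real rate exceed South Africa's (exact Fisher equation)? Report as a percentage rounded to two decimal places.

14.34%

Egypt: (1 + 0.1485)/(1 − 0.0040) − 1 = 15.3112%
South Africa: (1 + 0.0575)/(1 + 0.0473) − 1 = 0.9739%
Differential = 15.3112% − 0.9739% = 14.3373% → 14.34%.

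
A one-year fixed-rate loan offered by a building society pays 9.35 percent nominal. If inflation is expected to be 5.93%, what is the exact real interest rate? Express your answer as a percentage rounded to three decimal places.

3.229%

By the Fisher relation, 1 + r = (1 + i)/(1 + π).
1 + r = 1.09350 / 1.05930 = 1.0322855
r = 1.0322855 − 1 = 3.22855%, i.e. 3.229%.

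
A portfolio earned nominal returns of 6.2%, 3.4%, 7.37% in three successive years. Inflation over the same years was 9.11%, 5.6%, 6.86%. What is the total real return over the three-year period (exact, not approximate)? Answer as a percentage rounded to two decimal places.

-4.24%

Compound the nominal returns: 1.0620 × 1.0340 × 1.0737 = 1.179039.
Compound inflation: 1.0911 × 1.0560 × 1.0686 = 1.231243.
Deflate: 1.179039 / 1.231243 = 0.957601.
Total real return = 0.957601 − 1 → -4.24%.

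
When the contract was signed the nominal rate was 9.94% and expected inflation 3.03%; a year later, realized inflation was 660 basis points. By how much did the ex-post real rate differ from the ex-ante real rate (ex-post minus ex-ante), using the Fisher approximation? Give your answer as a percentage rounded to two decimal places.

Ex-ante: 9.94% − 3.03% = 6.910%
Ex-post: 9.94% − 6.6% = 3.340%
Difference (ex-post − ex-ante) = -3.5700% → -3.57%.

-3.57%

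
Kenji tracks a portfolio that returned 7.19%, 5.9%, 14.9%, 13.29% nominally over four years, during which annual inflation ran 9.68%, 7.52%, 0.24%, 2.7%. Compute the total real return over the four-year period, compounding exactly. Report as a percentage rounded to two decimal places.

21.71%

Nominal growth factor = 1.0719 × 1.0590 × 1.1490 × 1.1329 = 1.477617
Price-level growth factor = 1.0968 × 1.0752 × 1.0024 × 1.0270 = 1.214027
Real growth factor = 1.477617 / 1.214027 = 1.217121
Total real return = 1.217121 − 1 → 21.71%.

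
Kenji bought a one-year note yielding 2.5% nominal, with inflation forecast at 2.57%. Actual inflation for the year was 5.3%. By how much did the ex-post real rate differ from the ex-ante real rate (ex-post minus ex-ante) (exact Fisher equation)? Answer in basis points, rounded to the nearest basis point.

Ex-ante: (1 + 0.0250)/(1 + 0.0257) − 1 = -0.0682%
Ex-post: (1 + 0.0250)/(1 + 0.0530) − 1 = -2.6591%
Difference (ex-post − ex-ante) = -2.5908% → -259 basis points.

-259 basis points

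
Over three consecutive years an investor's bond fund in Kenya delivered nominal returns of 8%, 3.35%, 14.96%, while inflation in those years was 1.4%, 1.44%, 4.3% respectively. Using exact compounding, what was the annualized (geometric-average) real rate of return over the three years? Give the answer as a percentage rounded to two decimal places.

Nominal growth factor = 1.0800 × 1.0335 × 1.1496 = 1.28316053
Price-level growth factor = 1.0140 × 1.0144 × 1.0430 = 1.07283147
Real growth factor = 1.28316053 / 1.07283147 = 1.19605042
Annualized real rate = 1.19605042^(1/3) − 1 = 6.1491% → 6.15%.

6.15%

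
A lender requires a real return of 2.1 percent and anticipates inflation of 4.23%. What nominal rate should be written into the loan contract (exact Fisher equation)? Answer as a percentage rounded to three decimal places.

(1 + i) = (1 + r)(1 + π) = 1.02100 × 1.04230 = 1.0641883
i = 1.0641883 − 1, so the required nominal rate is 6.419%.

6.419%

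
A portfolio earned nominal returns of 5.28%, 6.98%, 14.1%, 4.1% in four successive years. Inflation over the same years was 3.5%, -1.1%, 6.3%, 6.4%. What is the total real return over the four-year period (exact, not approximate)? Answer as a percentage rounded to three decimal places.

Compound the nominal returns: 1.0528 × 1.0698 × 1.1410 × 1.0410 = 1.337780.
Compound inflation: 1.0350 × 0.9890 × 1.0630 × 1.0640 = 1.157741.
Deflate: 1.337780 / 1.157741 = 1.155509.
Total real return = 1.155509 − 1 → 15.551%.

15.551%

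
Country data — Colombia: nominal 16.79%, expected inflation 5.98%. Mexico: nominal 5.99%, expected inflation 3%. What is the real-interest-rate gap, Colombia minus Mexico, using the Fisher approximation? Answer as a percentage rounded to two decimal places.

7.82%

Colombia: 16.79% − 5.98% = 10.810%
Mexico: 5.99% − 3% = 2.990%
Differential = 7.820% → 7.82%.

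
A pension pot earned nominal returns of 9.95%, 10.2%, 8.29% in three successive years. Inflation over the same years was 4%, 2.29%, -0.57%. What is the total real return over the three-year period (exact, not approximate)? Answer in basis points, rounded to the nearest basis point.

Nominal growth factor = 1.0995 × 1.1020 × 1.0829 = 1.312095
Price-level growth factor = 1.0400 × 1.0229 × 0.9943 = 1.057752
Real growth factor = 1.312095 / 1.057752 = 1.240456
Total real return = 1.240456 − 1 → 2405 basis points.

2405 basis points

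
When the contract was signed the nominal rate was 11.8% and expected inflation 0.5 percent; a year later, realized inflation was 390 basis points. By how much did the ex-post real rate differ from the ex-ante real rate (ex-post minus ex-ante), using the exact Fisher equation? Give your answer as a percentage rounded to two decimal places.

Ex-ante: (1 + 0.1180)/(1 + 0.0050) − 1 = 11.2438%
Ex-post: (1 + 0.1180)/(1 + 0.0390) − 1 = 7.6035%
Difference (ex-post − ex-ante) = -3.6403% → -3.64%.

-3.64%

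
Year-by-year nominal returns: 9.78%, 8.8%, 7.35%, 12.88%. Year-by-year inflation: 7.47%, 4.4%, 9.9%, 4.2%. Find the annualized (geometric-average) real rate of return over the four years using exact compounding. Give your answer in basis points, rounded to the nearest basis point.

Compound the nominal returns: 1.0978 × 1.0880 × 1.0735 × 1.1288 = 1.44734202.
Compound inflation: 1.0747 × 1.0440 × 1.0990 × 1.0420 = 1.28485216.
Deflate: 1.44734202 / 1.28485216 = 1.12646580.
Annualized real rate = 1.12646580^(1/4) − 1 = 3.0219% → 302 basis points.

302 basis points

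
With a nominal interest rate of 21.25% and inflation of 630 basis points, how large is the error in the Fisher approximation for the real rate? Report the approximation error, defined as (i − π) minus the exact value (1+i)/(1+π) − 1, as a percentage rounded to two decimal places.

Approximate: r ≈ 21.250% − 6.300% = 14.9500%
Exact: (1 + 0.2125)/(1 + 0.0630) − 1 = 14.0640%
Error = 14.9500% − 14.0640% = 0.8860% → 0.89%.

0.89%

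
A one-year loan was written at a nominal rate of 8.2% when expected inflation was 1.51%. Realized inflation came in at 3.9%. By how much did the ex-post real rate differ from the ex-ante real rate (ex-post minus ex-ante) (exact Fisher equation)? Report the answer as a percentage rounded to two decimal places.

-2.45%

Ex-ante: (1 + 0.0820)/(1 + 0.0151) − 1 = 6.5905%
Ex-post: (1 + 0.0820)/(1 + 0.0390) − 1 = 4.1386%
Difference (ex-post − ex-ante) = -2.4519% → -2.45%.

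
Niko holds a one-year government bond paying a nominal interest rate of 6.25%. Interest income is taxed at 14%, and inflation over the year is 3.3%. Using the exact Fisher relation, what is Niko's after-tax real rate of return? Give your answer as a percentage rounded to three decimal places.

After-tax nominal return = 6.25% × (1 − 0.14) = 5.3750%.
1 + r = 1.05375 / 1.03300 = 1.020087
After-tax real rate = 1.020087 − 1 → 2.009%.

2.009%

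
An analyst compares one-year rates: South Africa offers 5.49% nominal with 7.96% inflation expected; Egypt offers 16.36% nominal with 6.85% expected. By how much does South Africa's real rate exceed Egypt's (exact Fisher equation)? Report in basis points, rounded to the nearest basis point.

South Africa: (1 + 0.0549)/(1 + 0.0796) − 1 = -2.2879%
Egypt: (1 + 0.1636)/(1 + 0.0685) − 1 = 8.9003%
Differential = -2.2879% − 8.9003% = -11.1882% → -1119 basis points.

-1119 basis points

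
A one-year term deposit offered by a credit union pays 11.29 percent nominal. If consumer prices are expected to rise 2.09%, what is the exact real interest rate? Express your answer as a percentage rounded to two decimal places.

By the Fisher identity, 1 + r = (1 + i)/(1 + π).
1 + r = 1.11290 / 1.02090 = 1.090117
r = 1.090117 − 1 = 9.0117%, i.e. 9.01%.

9.01%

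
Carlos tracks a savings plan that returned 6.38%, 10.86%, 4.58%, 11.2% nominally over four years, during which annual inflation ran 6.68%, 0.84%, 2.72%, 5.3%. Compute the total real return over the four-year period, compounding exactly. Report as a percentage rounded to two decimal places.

17.87%

Nominal growth factor = 1.0638 × 1.1086 × 1.0458 × 1.1120 = 1.371476
Price-level growth factor = 1.0668 × 1.0084 × 1.0272 × 1.0530 = 1.163588
Real growth factor = 1.371476 / 1.163588 = 1.178661
Total real return = 1.178661 − 1 → 17.87%.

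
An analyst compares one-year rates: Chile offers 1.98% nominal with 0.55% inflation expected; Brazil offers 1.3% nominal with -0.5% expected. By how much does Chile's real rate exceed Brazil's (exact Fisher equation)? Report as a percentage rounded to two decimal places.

-0.39%

Chile: (1 + 0.0198)/(1 + 0.0055) − 1 = 1.4222%
Brazil: (1 + 0.0130)/(1 − 0.0050) − 1 = 1.8090%
Differential = 1.4222% − 1.8090% = -0.3869% → -0.39%.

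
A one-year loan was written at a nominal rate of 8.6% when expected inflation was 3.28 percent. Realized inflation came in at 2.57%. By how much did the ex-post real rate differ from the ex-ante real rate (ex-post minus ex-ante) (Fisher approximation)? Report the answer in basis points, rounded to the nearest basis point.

71 basis points

Ex-ante: 8.6% − 3.28% = 5.320%
Ex-post: 8.6% − 2.57% = 6.030%
Difference (ex-post − ex-ante) = 0.7100% → 71 basis points.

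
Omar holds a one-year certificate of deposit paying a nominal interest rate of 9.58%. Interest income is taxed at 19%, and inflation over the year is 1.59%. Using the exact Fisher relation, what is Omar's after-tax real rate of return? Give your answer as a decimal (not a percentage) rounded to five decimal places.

After-tax nominal return = 9.58% × (1 − 0.19) = 7.7598%.
1 + r = 1.077598 / 1.01590 = 1.060732
After-tax real rate = 1.060732 − 1 → 0.06073.

0.06073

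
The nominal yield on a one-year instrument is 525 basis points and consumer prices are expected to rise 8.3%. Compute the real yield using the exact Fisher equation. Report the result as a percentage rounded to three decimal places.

By the Fisher equation, 1 + r = (1 + i)/(1 + π).
1 + r = 1.05250 / 1.08300 = 0.971837
r = 0.971837 − 1 = -2.8163%, i.e. -2.816%.

-2.816%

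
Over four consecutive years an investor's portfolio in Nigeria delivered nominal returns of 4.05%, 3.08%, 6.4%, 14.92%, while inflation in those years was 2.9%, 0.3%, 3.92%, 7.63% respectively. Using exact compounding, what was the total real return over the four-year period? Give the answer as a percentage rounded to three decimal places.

13.607%

Compound the nominal returns: 1.0405 × 1.0308 × 1.0640 × 1.1492 = 1.311456.
Compound inflation: 1.0290 × 1.0030 × 1.0392 × 1.0763 = 1.154380.
Deflate: 1.311456 / 1.154380 = 1.136070.
Total real return = 1.136070 − 1 → 13.607%.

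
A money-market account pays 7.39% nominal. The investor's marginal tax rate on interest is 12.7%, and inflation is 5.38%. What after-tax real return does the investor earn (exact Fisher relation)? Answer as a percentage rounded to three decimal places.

1.017%

After-tax nominal return = 7.39% × (1 − 0.127) = 6.45147%.
1 + r = 1.0645147 / 1.05380 = 1.010168
After-tax real rate = 1.010168 − 1 → 1.017%.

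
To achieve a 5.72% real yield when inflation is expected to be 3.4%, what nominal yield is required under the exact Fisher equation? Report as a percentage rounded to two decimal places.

9.31%

(1 + i) = (1 + r)(1 + π) = 1.05720 × 1.03400 = 1.0931448
i = 1.0931448 − 1, so the required nominal rate is 9.31%.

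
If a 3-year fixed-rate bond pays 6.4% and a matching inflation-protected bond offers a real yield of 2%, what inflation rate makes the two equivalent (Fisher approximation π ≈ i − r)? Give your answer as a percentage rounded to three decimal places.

4.400%

π ≈ i − r = 6.4% − 2% → 4.400%.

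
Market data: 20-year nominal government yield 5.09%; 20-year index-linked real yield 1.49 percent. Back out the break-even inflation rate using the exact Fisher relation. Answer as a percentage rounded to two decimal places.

3.55%

(1 + π) = (1 + i)/(1 + r) = 1.05090 / 1.01490 = 1.035471
Break-even inflation = 1.035471 − 1 → 3.55%.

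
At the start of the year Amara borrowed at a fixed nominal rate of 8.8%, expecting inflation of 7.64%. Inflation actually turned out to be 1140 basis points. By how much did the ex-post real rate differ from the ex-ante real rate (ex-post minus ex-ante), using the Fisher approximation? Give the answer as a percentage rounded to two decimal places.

-3.76%

Ex-ante: 8.8% − 7.64% = 1.160%
Ex-post: 8.8% − 11.4% = -2.600%
Difference (ex-post − ex-ante) = -3.7600% → -3.76%.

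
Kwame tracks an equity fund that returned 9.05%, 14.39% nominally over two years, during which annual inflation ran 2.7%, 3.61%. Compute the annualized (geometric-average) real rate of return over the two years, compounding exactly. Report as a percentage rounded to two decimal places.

Nominal growth factor = 1.0905 × 1.1439 = 1.24742295
Price-level growth factor = 1.0270 × 1.0361 = 1.06407470
Real growth factor = 1.24742295 / 1.06407470 = 1.17230769
Annualized real rate = 1.17230769^(1/2) − 1 = 8.2732% → 8.27%.

8.27%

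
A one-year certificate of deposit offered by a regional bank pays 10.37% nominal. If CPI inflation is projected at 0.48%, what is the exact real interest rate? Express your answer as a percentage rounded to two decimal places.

9.84%

1 + r = 1.10370 / 1.00480 = 1.098428
r = 1.098428 − 1 = 9.8428%, i.e. 9.84%.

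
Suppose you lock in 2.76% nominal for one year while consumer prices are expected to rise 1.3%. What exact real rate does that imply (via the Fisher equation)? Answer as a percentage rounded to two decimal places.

1.44%

1 + r = 1.02760 / 1.01300 = 1.014413
r = 1.014413 − 1 = 1.4413%, i.e. 1.44%.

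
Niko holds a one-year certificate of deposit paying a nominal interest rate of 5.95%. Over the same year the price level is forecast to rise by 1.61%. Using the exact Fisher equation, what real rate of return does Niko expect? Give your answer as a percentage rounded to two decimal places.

4.27%

By the Fisher equation, 1 + r = (1 + i)/(1 + π).
1 + r = 1.05950 / 1.01610 = 1.042712
r = 1.042712 − 1 = 4.2712%, i.e. 4.27%.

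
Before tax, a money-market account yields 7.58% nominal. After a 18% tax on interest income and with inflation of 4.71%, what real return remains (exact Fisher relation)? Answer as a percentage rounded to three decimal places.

After-tax nominal return = 7.58% × (1 − 0.18) = 6.2156%.
1 + r = 1.062156 / 1.04710 = 1.014379
After-tax real rate = 1.014379 − 1 → 1.438%.

1.438%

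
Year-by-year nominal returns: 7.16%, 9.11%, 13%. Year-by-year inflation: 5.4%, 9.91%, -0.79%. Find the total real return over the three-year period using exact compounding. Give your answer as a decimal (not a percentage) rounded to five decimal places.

Nominal growth factor = 1.0716 × 1.0911 × 1.1300 = 1.321222
Price-level growth factor = 1.0540 × 1.0991 × 0.9921 = 1.149300
Real growth factor = 1.321222 / 1.149300 = 1.149589
Total real return = 1.149589 − 1 → 0.14959.

0.14959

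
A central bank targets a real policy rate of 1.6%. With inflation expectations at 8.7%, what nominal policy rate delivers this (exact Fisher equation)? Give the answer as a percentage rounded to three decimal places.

(1 + i) = (1 + r)(1 + π) = 1.01600 × 1.08700 = 1.104392
i = 1.104392 − 1, so the required nominal rate is 10.439%.

10.439%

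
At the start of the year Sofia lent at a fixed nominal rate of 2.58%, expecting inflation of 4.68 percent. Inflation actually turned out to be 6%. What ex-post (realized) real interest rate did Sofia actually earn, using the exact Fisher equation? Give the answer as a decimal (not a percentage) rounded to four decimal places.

-0.0323

Ex-post: (1 + 0.0258)/(1 + 0.0600) − 1 = -3.2264%
So the realized real rate is -0.0323.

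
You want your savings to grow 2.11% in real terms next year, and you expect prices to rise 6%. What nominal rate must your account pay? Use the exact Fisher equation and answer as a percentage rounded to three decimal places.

8.237%

(1 + i) = (1 + r)(1 + π) = 1.02110 × 1.06000 = 1.082366
i = 1.082366 − 1, so the required nominal rate is 8.237%.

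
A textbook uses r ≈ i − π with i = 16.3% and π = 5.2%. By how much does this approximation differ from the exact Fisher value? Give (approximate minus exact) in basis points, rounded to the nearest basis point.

55 basis points

Approximate: r ≈ 16.300% − 5.200% = 11.1000%
Exact: (1 + 0.1630)/(1 + 0.0520) − 1 = 10.5513%
Error = 11.1000% − 10.5513% = 0.5487% → 55 basis points.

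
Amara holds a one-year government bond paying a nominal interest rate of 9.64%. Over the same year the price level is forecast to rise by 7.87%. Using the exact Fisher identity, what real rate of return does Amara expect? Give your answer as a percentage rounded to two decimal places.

1.64%

1 + r = 1.09640 / 1.07870 = 1.016409
r = 1.016409 − 1 = 1.6409%, i.e. 1.64%.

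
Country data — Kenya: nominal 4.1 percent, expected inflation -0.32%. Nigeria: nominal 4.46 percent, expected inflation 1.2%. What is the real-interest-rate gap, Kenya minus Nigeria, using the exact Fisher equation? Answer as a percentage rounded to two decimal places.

Kenya: (1 + 0.0410)/(1 − 0.0032) − 1 = 4.4342%
Nigeria: (1 + 0.0446)/(1 + 0.0120) − 1 = 3.2213%
Differential = 4.4342% − 3.2213% = 1.2128% → 1.21%.

1.21%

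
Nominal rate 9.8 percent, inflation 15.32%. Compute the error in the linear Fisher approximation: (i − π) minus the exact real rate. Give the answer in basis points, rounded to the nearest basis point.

Approximate: r ≈ 9.800% − 15.320% = -5.5200%
Exact: (1 + 0.0980)/(1 + 0.1532) − 1 = -4.7867%
Error = -5.5200% − (-4.7867%) = -0.7333% → -73 basis points.

-73 basis points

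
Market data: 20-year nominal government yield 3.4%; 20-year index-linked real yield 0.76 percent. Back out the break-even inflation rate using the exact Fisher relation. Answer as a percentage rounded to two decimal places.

(1 + π) = (1 + i)/(1 + r) = 1.03400 / 1.00760 = 1.026201
Break-even inflation = 1.026201 − 1 → 2.62%.

2.62%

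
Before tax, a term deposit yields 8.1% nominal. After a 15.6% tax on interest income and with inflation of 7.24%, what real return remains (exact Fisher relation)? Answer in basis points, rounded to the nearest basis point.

-38 basis points

After-tax nominal return = 8.1% × (1 − 0.156) = 6.8364%.
1 + r = 1.068364 / 1.07240 = 0.996236
After-tax real rate = 0.996236 − 1 → -38 basis points.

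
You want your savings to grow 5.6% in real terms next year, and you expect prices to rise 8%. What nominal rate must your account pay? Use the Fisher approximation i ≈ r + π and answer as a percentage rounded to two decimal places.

i ≈ r + π = 5.6% + 8% = 13.60%.

13.60%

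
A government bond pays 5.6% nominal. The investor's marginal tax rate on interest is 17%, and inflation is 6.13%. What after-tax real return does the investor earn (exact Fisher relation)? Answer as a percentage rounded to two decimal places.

-1.40%

After-tax nominal return = 5.6% × (1 − 0.17) = 4.6480%.
1 + r = 1.04648 / 1.06130 = 0.986036
After-tax real rate = 0.986036 − 1 → -1.40%.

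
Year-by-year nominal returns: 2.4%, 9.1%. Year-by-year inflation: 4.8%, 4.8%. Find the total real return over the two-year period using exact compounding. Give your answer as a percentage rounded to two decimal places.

1.72%

Compound the nominal returns: 1.0240 × 1.0910 = 1.117184.
Compound inflation: 1.0480 × 1.0480 = 1.098304.
Deflate: 1.117184 / 1.098304 = 1.017190.
Total real return = 1.017190 − 1 → 1.72%.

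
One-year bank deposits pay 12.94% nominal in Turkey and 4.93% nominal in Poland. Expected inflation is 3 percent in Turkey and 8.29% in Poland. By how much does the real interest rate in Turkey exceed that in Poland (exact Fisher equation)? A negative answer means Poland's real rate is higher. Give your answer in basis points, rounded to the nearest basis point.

Turkey: (1 + 0.1294)/(1 + 0.0300) − 1 = 9.6505%
Poland: (1 + 0.0493)/(1 + 0.0829) − 1 = -3.1028%
Differential = 9.6505% − (-3.1028%) = 12.7533% → 1275 basis points.

1275 basis points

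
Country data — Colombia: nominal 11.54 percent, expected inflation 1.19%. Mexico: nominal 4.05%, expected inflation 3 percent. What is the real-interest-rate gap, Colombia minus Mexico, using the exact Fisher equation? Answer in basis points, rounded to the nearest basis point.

921 basis points

Colombia: (1 + 0.1154)/(1 + 0.0119) − 1 = 10.2283%
Mexico: (1 + 0.0405)/(1 + 0.0300) − 1 = 1.0194%
Differential = 10.2283% − 1.0194% = 9.2089% → 921 basis points.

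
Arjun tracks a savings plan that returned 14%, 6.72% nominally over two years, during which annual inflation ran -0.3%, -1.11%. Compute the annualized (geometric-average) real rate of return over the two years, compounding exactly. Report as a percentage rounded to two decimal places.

11.08%

Compound the nominal returns: 1.1400 × 1.0672 = 1.21660800.
Compound inflation: 0.9970 × 0.9889 = 0.98593330.
Deflate: 1.21660800 / 0.98593330 = 1.23396583.
Annualized real rate = 1.23396583^(1/2) − 1 = 11.0840% → 11.08%.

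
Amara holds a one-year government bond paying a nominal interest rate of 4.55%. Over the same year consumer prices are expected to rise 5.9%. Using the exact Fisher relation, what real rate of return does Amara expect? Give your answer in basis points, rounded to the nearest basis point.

1 + r = 1.04550 / 1.05900 = 0.987252
r = 0.987252 − 1 = -1.2748%, i.e. -127 basis points.

-127 basis points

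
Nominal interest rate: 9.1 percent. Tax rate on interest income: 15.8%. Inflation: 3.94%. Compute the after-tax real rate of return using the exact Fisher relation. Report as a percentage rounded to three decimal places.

3.581%

After-tax nominal return = 9.1% × (1 − 0.158) = 7.6622%.
1 + r = 1.076622 / 1.03940 = 1.035811
After-tax real rate = 1.035811 − 1 → 3.581%.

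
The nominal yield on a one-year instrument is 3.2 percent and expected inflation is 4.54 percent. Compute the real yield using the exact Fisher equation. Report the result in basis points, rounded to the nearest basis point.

-128 basis points

By the Fisher identity, 1 + r = (1 + i)/(1 + π).
1 + r = 1.03200 / 1.04540 = 0.987182
r = 0.987182 − 1 = -1.2818%, i.e. -128 basis points.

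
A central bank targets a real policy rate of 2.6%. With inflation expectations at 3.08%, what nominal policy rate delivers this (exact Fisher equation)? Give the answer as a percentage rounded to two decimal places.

5.76%

(1 + i) = (1 + r)(1 + π) = 1.02600 × 1.03080 = 1.0576008
i = 1.0576008 − 1, so the required nominal rate is 5.76%.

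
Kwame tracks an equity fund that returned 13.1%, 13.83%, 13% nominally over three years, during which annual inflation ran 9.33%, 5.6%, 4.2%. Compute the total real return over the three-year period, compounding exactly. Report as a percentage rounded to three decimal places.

20.928%

Compound the nominal returns: 1.1310 × 1.1383 × 1.1300 = 1.454782.
Compound inflation: 1.0933 × 1.0560 × 1.0420 = 1.203015.
Deflate: 1.454782 / 1.203015 = 1.209280.
Total real return = 1.209280 − 1 → 20.928%.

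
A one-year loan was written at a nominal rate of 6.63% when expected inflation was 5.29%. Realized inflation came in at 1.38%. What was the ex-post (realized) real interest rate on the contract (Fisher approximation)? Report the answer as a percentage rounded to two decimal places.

5.25%

Ex-post: 6.63% − 1.38% = 5.250%
So the realized real rate is 5.25%.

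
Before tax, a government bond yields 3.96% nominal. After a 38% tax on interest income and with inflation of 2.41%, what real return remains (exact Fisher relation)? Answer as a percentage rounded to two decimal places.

0.04%

After-tax nominal return = 3.96% × (1 − 0.38) = 2.4552%.
1 + r = 1.024552 / 1.02410 = 1.000441
After-tax real rate = 1.000441 − 1 → 0.04%.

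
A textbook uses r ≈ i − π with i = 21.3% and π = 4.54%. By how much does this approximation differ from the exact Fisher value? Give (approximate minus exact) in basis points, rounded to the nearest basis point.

Approximate: r ≈ 21.300% − 4.540% = 16.7600%
Exact: (1 + 0.2130)/(1 + 0.0454) − 1 = 16.0321%
Error = 16.7600% − 16.0321% = 0.7279% → 73 basis points.

73 basis points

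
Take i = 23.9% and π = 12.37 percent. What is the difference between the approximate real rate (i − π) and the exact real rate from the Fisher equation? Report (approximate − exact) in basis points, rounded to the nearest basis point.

Approximate: r ≈ 23.900% − 12.370% = 11.5300%
Exact: (1 + 0.2390)/(1 + 0.1237) − 1 = 10.2607%
Error = 11.5300% − 10.2607% = 1.2693% → 127 basis points.

127 basis points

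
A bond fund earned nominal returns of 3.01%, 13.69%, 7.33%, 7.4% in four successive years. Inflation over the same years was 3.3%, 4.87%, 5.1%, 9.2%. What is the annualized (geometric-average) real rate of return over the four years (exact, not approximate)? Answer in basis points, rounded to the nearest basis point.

208 basis points

Nominal growth factor = 1.0301 × 1.1369 × 1.0733 × 1.0740 = 1.34997916
Price-level growth factor = 1.0330 × 1.0487 × 1.0510 × 1.0920 = 1.24330289
Real growth factor = 1.34997916 / 1.24330289 = 1.08580071
Annualized real rate = 1.08580071^(1/4) − 1 = 2.0793% → 208 basis points.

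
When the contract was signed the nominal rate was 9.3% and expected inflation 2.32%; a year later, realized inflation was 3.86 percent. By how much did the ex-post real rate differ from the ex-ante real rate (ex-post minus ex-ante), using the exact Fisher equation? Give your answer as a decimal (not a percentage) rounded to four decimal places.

-0.0158

Ex-ante: (1 + 0.0930)/(1 + 0.0232) − 1 = 6.8217%
Ex-post: (1 + 0.0930)/(1 + 0.0386) − 1 = 5.2378%
Difference (ex-post − ex-ante) = -1.5839% → -0.0158.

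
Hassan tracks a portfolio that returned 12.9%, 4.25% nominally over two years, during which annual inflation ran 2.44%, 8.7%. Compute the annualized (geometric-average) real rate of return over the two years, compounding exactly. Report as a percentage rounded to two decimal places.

Compound the nominal returns: 1.1290 × 1.0425 = 1.17698250.
Compound inflation: 1.0244 × 1.0870 = 1.11352280.
Deflate: 1.17698250 / 1.11352280 = 1.05699003.
Annualized real rate = 1.05699003^(1/2) − 1 = 2.8100% → 2.81%.

2.81%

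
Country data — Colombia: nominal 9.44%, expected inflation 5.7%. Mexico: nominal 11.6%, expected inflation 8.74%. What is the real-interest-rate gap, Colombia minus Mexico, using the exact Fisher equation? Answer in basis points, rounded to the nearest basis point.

91 basis points

Colombia: (1 + 0.0944)/(1 + 0.0570) − 1 = 3.5383%
Mexico: (1 + 0.1160)/(1 + 0.0874) − 1 = 2.6301%
Differential = 3.5383% − 2.6301% = 0.9082% → 91 basis points.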